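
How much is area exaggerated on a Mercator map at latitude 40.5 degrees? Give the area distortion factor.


area_distortion = 1/cos^2(40.5) = 1.729

1.729


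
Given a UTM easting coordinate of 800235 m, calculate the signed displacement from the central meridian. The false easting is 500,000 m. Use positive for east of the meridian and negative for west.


displacement = 800235 - 500000 = 300235 m

300235 m


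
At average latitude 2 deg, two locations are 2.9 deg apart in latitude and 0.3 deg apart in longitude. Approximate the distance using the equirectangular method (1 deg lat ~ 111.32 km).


dlat_km = 2.9 * 111.32 = 322.828
dlon_km = 0.3 * 111.32 * cos(2) ≈ 33.376
dist = sqrt(322.828^2 + 33.376^2) ≈ 324.5 km

324.5 km


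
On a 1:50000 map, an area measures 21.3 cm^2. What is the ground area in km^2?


ground_area = 21.3 * (50000/100)^2 = 5325000.0 m^2 = 5.325 km^2

5.325 km^2


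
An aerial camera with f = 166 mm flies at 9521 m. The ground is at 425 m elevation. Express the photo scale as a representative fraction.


scale = f / (H - h) = 166 mm / 9096 m = 166 / 9096000 = 1:54795

1:54795


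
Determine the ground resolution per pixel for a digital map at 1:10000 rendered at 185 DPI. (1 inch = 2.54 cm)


pixel_cm = 2.54 / 185 ≈ 0.01373 cm
ground = pixel_cm * 10000 / 100 = 2.54 * 10000 / (185 * 100) = 25400 / 18500 ≈ 1.37 m

1.37 m


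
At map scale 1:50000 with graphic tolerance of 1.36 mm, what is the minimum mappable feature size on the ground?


ground = 1.36 mm * 50000 / 1000 = 68.0 m

68.0 m


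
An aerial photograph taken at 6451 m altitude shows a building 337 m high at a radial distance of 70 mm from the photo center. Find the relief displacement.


d = h * r / H = 337 * 70 / 6451 = 3.66 mm

3.66 mm


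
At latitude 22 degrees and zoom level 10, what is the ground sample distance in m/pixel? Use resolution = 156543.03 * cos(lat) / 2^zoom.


res = 156543.03 * cos(22) / 2^10 = 156543.03 * 0.92718385 / 1024 = 141.74 m/pixel

141.74 m/pixel


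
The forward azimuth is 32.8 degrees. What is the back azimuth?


back azimuth = (32.8 + 180) mod 360 = 212.8 degrees

212.8 degrees


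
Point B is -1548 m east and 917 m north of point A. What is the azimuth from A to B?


az = atan2(-1548, 917) = -59.4 deg
adjusted to 0-360: 300.6 degrees

300.6 degrees


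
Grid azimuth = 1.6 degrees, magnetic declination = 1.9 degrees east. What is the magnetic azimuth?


magnetic azimuth = grid azimuth - declination (east +ve)
mag_az = 1.6 - 1.9 = 359.7 degrees

359.7 degrees


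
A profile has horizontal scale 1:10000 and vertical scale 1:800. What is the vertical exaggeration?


VE = horizontal_scale / vertical_scale = 10000 / 800 = 12.5

12.5x


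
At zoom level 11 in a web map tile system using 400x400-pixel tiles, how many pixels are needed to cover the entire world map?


tiles per axis = 2^11 = 2048
total tiles = 2048^2 = 4194304
pixels per axis = 2048 * 400 = 819200
total pixels = 819200^2 = 671088640000

671088640000 pixels


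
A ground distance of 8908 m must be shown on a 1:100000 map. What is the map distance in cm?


map_cm = 8908 * 100 / 100000 = 8.908 cm ≈ 8.91 cm

8.91 cm


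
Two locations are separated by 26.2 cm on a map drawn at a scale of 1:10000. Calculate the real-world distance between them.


ground = 26.2 cm * 10000 / 100 = 2620.0 m = 2.62 km

2.62 km


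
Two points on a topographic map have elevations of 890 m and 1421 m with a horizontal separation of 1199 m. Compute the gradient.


gradient = (1421 - 890) / 1199 = 531 / 1199 = 0.4429

0.4429


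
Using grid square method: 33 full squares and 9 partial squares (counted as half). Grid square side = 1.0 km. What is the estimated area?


effective squares = 33 + 9 * 0.5 = 37.5
area = 37.5 * 1.0 = 37.5 km^2

37.5 km^2


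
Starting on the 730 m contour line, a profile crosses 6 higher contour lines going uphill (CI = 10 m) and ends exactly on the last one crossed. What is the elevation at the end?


elevation = 730 + 6 * 10 = 790 m

790 m


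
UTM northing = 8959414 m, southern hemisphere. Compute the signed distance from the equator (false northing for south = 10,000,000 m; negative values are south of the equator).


For southern: actual = 8959414 - 10000000 = -1040586 m

-1040586 m


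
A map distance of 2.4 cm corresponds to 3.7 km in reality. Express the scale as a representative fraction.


ground = 3.7 km = 370000 cm; RF denominator = ground / map = 370000 / 2.4 ≈ 154167; RF = 1:154167

1:154167


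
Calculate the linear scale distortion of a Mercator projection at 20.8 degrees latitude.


SF = 1 / cos(20.8) = 1 / 0.934826 = 1.07

1.07


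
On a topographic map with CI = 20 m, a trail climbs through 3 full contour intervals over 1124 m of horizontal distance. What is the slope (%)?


elevation change = 3 * 20 = 60 m
slope = 60 / 1124 * 100 = 5.3%

5.3%


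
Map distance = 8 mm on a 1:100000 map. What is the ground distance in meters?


ground = 8 mm * 100000 / 1000 = 800.0 m

800.0 m


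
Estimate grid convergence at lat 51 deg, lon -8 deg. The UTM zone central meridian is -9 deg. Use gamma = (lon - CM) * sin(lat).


gamma = (-8 - -9) * sin(51) = 1 * 0.777146 = 0.777 degrees

0.777 degrees


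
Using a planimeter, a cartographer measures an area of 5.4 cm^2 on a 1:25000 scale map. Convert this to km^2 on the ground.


ground_area = 5.4 * (25000/100)^2 = 337500.0 m^2 = 0.3375 km^2 ≈ 0.338 km^2

0.338 km^2


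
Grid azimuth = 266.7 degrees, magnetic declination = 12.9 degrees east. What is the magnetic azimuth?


magnetic azimuth = grid azimuth - declination (east +ve)
mag_az = 266.7 - 12.9 = 253.8 degrees

253.8 degrees


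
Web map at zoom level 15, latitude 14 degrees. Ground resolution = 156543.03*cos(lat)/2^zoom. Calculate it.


res = 156543.03 * cos(14) / 2^15 = 156543.03 * 0.97029573 / 32768 = 4.64 m/pixel

4.64 m/pixel


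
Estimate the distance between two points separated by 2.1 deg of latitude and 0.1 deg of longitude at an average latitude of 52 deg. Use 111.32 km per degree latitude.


dlat_km = 2.1 * 111.32 = 233.772
dlon_km = 0.1 * 111.32 * cos(52) ≈ 6.854
dist = sqrt(233.772^2 + 6.854^2) ≈ 233.9 km

233.9 km


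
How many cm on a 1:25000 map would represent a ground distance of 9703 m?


map_cm = 9703 * 100 / 25000 = 38.812 cm ≈ 38.81 cm

38.81 cm


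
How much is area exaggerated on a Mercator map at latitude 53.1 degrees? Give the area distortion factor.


area_distortion = 1/cos^2(53.1) = 2.774

2.774


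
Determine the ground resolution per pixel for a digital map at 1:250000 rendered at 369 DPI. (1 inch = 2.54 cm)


pixel_cm = 2.54 / 369 ≈ 0.006883 cm
ground = pixel_cm * 250000 / 100 = 2.54 * 250000 / (369 * 100) = 635000 / 36900 ≈ 17.21 m

17.21 m


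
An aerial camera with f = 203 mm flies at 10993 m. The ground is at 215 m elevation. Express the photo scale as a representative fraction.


scale = f / (H - h) = 203 mm / 10778 m = 203 / 10778000 = 1:53094

1:53094


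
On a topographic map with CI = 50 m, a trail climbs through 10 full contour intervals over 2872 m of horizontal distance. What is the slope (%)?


elevation change = 10 * 50 = 500 m
slope = 500 / 2872 * 100 = 17.4%

17.4%


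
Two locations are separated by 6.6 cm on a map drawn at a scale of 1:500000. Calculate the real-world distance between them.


ground = 6.6 cm * 500000 / 100 = 33000.0 m = 33.0 km

33.0 km


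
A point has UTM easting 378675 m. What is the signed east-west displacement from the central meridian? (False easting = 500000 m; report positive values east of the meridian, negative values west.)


displacement = 378675 - 500000 = -121325 m

-121325 m


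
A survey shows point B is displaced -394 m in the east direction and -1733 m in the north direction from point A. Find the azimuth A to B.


az = atan2(-394, -1733) = -167.2 deg
adjusted to 0-360: 192.8 degrees

192.8 degrees


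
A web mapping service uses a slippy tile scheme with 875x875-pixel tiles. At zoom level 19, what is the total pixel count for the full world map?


tiles per axis = 2^19 = 524288
total tiles = 524288^2 = 274877906944
pixels per axis = 524288 * 875 = 458752000
total pixels = 458752000^2 = 210453397504000000

210453397504000000 pixels


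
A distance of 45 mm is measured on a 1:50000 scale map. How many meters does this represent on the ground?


ground = 45 mm * 50000 / 1000 = 2250.0 m

2250.0 m


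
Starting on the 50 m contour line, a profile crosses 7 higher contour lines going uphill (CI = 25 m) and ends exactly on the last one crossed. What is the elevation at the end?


elevation = 50 + 7 * 25 = 225 m

225 m


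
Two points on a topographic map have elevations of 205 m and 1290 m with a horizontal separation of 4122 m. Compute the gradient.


gradient = (1290 - 205) / 4122 = 1085 / 4122 = 0.2632

0.2632


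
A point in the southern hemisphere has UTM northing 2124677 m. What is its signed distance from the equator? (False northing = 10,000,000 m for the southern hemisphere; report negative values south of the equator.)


For southern: actual = 2124677 - 10000000 = -7875323 m

-7875323 m


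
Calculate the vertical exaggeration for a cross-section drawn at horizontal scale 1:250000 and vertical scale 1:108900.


VE = horizontal_scale / vertical_scale = 250000 / 108900 ≈ 2.3

2.3x


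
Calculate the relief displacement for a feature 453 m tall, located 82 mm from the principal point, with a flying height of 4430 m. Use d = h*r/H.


d = h * r / H = 453 * 82 / 4430 = 8.39 mm

8.39 mm


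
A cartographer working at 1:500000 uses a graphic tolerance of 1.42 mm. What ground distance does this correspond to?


ground = 1.42 mm * 500000 / 1000 = 710.0 m

710.0 m


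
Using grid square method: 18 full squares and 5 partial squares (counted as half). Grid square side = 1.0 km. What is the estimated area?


effective squares = 18 + 5 * 0.5 = 20.5
area = 20.5 * 1.0 = 20.5 km^2

20.5 km^2


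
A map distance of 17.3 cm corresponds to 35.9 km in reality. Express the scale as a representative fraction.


ground = 35.9 km = 3590000 cm; RF denominator = ground / map = 3590000 / 17.3 ≈ 207514; RF = 1:207514

1:207514


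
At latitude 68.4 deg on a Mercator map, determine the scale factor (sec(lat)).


SF = 1 / cos(68.4) = 1 / 0.368125 = 2.716

2.716


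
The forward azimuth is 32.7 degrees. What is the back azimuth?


back azimuth = (32.7 + 180) mod 360 = 212.7 degrees

212.7 degrees


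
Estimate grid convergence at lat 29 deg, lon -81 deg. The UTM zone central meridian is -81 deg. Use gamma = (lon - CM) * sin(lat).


gamma = (-81 - -81) * sin(29) = 0 * 0.48481 = 0.0 degrees

0.0 degrees


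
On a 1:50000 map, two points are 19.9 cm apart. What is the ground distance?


ground = 19.9 cm * 50000 / 100 = 9950.0 m = 9.95 km

9.95 km


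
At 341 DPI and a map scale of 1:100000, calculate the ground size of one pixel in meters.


pixel_cm = 2.54 / 341 ≈ 0.007449 cm
ground = pixel_cm * 100000 / 100 = 2.54 * 100000 / (341 * 100) = 254000 / 34100 ≈ 7.45 m

7.45 m


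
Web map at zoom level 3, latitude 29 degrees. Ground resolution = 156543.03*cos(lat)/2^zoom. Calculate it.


res = 156543.03 * cos(29) / 2^3 = 156543.03 * 0.87461971 / 8 = 17114.45 m/pixel

17114.45 m/pixel


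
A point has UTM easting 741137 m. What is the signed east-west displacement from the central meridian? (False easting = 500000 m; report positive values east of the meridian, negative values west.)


displacement = 741137 - 500000 = 241137 m

241137 m


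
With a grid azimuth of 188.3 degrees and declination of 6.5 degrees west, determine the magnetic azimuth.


magnetic azimuth = grid azimuth - declination (east +ve)
mag_az = 188.3 - -6.5 = 194.8 degrees

194.8 degrees


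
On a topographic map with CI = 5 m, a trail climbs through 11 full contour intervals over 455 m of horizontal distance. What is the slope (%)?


elevation change = 11 * 5 = 55 m
slope = 55 / 455 * 100 = 12.1%

12.1%


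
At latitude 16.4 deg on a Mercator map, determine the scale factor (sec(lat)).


SF = 1 / cos(16.4) = 1 / 0.959314 = 1.042

1.042


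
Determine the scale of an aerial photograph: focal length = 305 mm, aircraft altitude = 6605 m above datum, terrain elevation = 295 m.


scale = f / (H - h) = 305 mm / 6310 m = 305 / 6310000 = 1:20689

1:20689


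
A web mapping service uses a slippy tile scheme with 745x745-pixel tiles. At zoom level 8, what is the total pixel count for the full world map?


tiles per axis = 2^8 = 256
total tiles = 256^2 = 65536
pixels per axis = 256 * 745 = 190720
total pixels = 190720^2 = 36374118400

36374118400 pixels


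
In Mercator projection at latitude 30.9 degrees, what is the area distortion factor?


area_distortion = 1/cos^2(30.9) = 1.358

1.358


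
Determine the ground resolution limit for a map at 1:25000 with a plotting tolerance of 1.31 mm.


ground = 1.31 mm * 25000 / 1000 = 32.75 m

32.75 m


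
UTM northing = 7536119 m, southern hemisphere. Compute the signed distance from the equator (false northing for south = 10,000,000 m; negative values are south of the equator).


For southern: actual = 7536119 - 10000000 = -2463881 m

-2463881 m


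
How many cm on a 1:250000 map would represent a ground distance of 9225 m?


map_cm = 9225 * 100 / 250000 = 3.69 cm

3.69 cm


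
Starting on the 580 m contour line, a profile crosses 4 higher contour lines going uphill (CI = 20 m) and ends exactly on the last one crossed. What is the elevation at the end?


elevation = 580 + 4 * 20 = 660 m

660 m


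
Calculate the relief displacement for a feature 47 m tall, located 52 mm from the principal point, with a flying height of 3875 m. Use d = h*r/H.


d = h * r / H = 47 * 52 / 3875 = 0.63 mm

0.63 mm


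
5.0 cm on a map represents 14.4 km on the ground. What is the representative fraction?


ground = 14.4 km = 1440000 cm; RF denominator = ground / map = 1440000 / 5.0 = 288000; RF = 1:288000

1:288000


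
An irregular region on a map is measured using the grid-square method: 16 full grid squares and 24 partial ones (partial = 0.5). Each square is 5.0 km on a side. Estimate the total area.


effective squares = 16 + 24 * 0.5 = 28.0
area = 28.0 * 25.0 = 700.0 km^2

700.0 km^2


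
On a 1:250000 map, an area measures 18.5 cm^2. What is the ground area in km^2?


ground_area = 18.5 * (250000/100)^2 = 115625000.0 m^2 = 115.625 km^2

115.625 km^2


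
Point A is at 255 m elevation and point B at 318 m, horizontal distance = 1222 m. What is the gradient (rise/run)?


gradient = (318 - 255) / 1222 = 63 / 1222 = 0.0516

0.0516


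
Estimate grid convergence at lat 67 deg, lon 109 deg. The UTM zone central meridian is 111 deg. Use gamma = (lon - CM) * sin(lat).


gamma = (109 - 111) * sin(67) = -2 * 0.920505 = -1.841 degrees

-1.841 degrees


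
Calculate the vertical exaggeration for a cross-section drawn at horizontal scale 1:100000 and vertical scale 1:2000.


VE = horizontal_scale / vertical_scale = 100000 / 2000 = 50.0

50.0x


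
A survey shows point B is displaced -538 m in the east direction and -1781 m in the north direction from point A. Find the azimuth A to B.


az = atan2(-538, -1781) = -163.2 deg
adjusted to 0-360: 196.8 degrees

196.8 degrees


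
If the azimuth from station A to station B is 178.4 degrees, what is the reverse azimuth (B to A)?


back azimuth = (178.4 + 180) mod 360 = 358.4 degrees

358.4 degrees


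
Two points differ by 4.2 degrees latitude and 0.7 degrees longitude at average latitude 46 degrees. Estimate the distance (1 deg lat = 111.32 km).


dlat_km = 4.2 * 111.32 = 467.544
dlon_km = 0.7 * 111.32 * cos(46) ≈ 54.131
dist = sqrt(467.544^2 + 54.131^2) ≈ 470.7 km

470.7 km


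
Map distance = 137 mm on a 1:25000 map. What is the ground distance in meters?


ground = 137 mm * 25000 / 1000 = 3425.0 m

3425.0 m


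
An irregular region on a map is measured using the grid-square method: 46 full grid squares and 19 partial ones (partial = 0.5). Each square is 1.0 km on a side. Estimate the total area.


effective squares = 46 + 19 * 0.5 = 55.5
area = 55.5 * 1.0 = 55.5 km^2

55.5 km^2


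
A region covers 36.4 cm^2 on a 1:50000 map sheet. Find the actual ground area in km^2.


ground_area = 36.4 * (50000/100)^2 = 9100000.0 m^2 = 9.1 km^2

9.1 km^2


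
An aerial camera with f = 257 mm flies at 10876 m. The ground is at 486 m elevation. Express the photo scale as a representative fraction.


scale = f / (H - h) = 257 mm / 10390 m = 257 / 10390000 = 1:40428

1:40428


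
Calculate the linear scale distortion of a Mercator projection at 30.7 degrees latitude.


SF = 1 / cos(30.7) = 1 / 0.859852 = 1.163

1.163


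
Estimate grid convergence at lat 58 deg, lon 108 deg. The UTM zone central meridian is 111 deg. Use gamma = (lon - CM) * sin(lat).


gamma = (108 - 111) * sin(58) = -3 * 0.848048 = -2.544 degrees

-2.544 degrees


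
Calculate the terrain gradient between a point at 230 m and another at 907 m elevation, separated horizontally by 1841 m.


gradient = (907 - 230) / 1841 = 677 / 1841 = 0.3677

0.3677


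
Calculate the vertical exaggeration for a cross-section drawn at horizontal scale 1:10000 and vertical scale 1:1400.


VE = horizontal_scale / vertical_scale = 10000 / 1400 ≈ 7.1

7.1x


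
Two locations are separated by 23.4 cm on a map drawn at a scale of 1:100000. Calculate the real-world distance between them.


ground = 23.4 cm * 100000 / 100 = 23400.0 m = 23.4 km

23.4 km


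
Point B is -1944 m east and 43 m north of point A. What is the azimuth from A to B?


az = atan2(-1944, 43) = -88.7 deg
adjusted to 0-360: 271.3 degrees

271.3 degrees


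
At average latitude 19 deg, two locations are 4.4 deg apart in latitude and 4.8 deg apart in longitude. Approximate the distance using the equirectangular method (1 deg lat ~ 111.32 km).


dlat_km = 4.4 * 111.32 = 489.808
dlon_km = 4.8 * 111.32 * cos(19) ≈ 505.225
dist = sqrt(489.808^2 + 505.225^2) ≈ 703.7 km

703.7 km


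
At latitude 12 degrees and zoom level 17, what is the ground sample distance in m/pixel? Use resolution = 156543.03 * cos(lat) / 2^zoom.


res = 156543.03 * cos(12) / 2^17 = 156543.03 * 0.9781476 / 131072 = 1.17 m/pixel

1.17 m/pixel


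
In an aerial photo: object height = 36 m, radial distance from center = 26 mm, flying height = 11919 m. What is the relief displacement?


d = h * r / H = 36 * 26 / 11919 = 0.08 mm

0.08 mm


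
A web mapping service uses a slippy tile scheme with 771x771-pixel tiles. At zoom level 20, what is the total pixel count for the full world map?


tiles per axis = 2^20 = 1048576
total tiles = 1048576^2 = 1099511627776
pixels per axis = 1048576 * 771 = 808452096
total pixels = 808452096^2 = 653594791526793216

653594791526793216 pixels


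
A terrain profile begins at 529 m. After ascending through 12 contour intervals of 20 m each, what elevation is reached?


elevation = 529 + 12 * 20 = 769 m

769 m


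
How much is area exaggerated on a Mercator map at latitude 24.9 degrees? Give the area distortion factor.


area_distortion = 1/cos^2(24.9) = 1.215

1.215


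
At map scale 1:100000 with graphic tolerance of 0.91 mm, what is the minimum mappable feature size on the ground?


ground = 0.91 mm * 100000 / 1000 = 91.0 m

91.0 m


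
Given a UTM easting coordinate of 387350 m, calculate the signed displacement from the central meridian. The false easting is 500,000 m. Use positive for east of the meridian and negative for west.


displacement = 387350 - 500000 = -112650 m

-112650 m


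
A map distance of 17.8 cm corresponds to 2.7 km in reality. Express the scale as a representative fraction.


ground = 2.7 km = 270000 cm; RF denominator = ground / map = 270000 / 17.8 ≈ 15169; RF = 1:15169

1:15169


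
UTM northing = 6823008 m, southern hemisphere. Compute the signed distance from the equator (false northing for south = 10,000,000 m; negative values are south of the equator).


For southern: actual = 6823008 - 10000000 = -3176992 m

-3176992 m


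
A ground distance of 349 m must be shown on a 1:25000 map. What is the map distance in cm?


map_cm = 349 * 100 / 25000 = 1.396 cm ≈ 1.4 cm

1.4 cm


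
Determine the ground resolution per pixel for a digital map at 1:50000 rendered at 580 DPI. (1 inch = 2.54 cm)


pixel_cm = 2.54 / 580 ≈ 0.004379 cm
ground = pixel_cm * 50000 / 100 = 2.54 * 50000 / (580 * 100) = 127000 / 58000 ≈ 2.19 m

2.19 m


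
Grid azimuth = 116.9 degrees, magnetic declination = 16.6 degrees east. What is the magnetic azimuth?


magnetic azimuth = grid azimuth - declination (east +ve)
mag_az = 116.9 - 16.6 = 100.3 degrees

100.3 degrees


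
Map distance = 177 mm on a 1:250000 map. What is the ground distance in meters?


ground = 177 mm * 250000 / 1000 = 44250.0 m

44250.0 m


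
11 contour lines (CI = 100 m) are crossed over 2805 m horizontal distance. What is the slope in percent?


elevation change = 11 * 100 = 1100 m
slope = 1100 / 2805 * 100 = 39.2%

39.2%


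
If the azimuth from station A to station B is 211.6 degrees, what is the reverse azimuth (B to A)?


back azimuth = (211.6 + 180) mod 360 = 31.6 degrees

31.6 degrees


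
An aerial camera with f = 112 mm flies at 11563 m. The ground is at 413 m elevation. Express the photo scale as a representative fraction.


scale = f / (H - h) = 112 mm / 11150 m = 112 / 11150000 = 1:99554

1:99554


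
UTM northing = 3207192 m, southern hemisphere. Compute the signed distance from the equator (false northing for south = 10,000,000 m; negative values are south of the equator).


For southern: actual = 3207192 - 10000000 = -6792808 m

-6792808 m


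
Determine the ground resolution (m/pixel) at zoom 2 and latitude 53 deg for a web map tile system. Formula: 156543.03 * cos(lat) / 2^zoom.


res = 156543.03 * cos(53) / 2^2 = 156543.03 * 0.60181502 / 4 = 23552.49 m/pixel

23552.49 m/pixel


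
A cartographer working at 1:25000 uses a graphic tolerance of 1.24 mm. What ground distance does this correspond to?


ground = 1.24 mm * 25000 / 1000 = 31.0 m

31.0 m


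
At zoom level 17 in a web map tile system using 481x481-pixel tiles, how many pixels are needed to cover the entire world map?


tiles per axis = 2^17 = 131072
total tiles = 131072^2 = 17179869184
pixels per axis = 131072 * 481 = 63045632
total pixels = 63045632^2 = 3974751714279424

3974751714279424 pixels


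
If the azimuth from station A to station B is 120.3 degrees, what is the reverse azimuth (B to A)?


back azimuth = (120.3 + 180) mod 360 = 300.3 degrees

300.3 degrees


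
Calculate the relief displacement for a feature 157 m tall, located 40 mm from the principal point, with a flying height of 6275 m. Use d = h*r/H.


d = h * r / H = 157 * 40 / 6275 = 1.0 mm

1.0 mm


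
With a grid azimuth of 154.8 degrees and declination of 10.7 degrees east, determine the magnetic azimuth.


magnetic azimuth = grid azimuth - declination (east +ve)
mag_az = 154.8 - 10.7 = 144.1 degrees

144.1 degrees


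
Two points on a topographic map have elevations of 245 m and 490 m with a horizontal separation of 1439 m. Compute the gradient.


gradient = (490 - 245) / 1439 = 245 / 1439 = 0.1703

0.1703


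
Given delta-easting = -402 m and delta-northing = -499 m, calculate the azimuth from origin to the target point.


az = atan2(-402, -499) = -141.1 deg
adjusted to 0-360: 218.9 degrees

218.9 degrees


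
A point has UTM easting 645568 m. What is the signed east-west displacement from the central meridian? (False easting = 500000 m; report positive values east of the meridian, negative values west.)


displacement = 645568 - 500000 = 145568 m

145568 m


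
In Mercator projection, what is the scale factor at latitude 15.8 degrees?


SF = 1 / cos(15.8) = 1 / 0.962218 = 1.039

1.039


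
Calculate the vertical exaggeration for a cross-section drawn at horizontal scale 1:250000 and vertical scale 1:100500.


VE = horizontal_scale / vertical_scale = 250000 / 100500 ≈ 2.5

2.5x


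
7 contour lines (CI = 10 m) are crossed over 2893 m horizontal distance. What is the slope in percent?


elevation change = 7 * 10 = 70 m
slope = 70 / 2893 * 100 = 2.4%

2.4%


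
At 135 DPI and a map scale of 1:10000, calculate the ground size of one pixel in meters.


pixel_cm = 2.54 / 135 ≈ 0.018815 cm
ground = pixel_cm * 10000 / 100 = 2.54 * 10000 / (135 * 100) = 25400 / 13500 ≈ 1.88 m

1.88 m


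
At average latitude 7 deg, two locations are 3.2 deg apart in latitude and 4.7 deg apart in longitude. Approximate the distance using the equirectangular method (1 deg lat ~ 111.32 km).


dlat_km = 3.2 * 111.32 = 356.224
dlon_km = 4.7 * 111.32 * cos(7) ≈ 519.304
dist = sqrt(356.224^2 + 519.304^2) ≈ 629.7 km

629.7 km


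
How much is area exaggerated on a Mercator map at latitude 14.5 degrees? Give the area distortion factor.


area_distortion = 1/cos^2(14.5) = 1.067

1.067


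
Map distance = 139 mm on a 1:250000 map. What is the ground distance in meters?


ground = 139 mm * 250000 / 1000 = 34750.0 m

34750.0 m


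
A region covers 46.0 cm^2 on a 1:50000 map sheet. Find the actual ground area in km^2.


ground_area = 46.0 * (50000/100)^2 = 11500000.0 m^2 = 11.5 km^2

11.5 km^2


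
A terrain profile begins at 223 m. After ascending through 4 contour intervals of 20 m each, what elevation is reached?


elevation = 223 + 4 * 20 = 303 m

303 m


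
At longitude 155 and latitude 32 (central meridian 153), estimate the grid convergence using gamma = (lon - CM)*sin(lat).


gamma = (155 - 153) * sin(32) = 2 * 0.529919 = 1.06 degrees

1.06 degrees


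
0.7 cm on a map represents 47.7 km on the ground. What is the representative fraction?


ground = 47.7 km = 4770000 cm; RF denominator = ground / map = 4770000 / 0.7 ≈ 6814286; RF = 1:6814286

1:6814286


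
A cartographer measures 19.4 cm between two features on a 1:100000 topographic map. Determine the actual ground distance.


ground = 19.4 cm * 100000 / 100 = 19400.0 m = 19.4 km

19.4 km


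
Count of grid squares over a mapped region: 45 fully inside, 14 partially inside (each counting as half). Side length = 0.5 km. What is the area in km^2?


effective squares = 45 + 14 * 0.5 = 52.0
area = 52.0 * 0.25 = 13.0 km^2

13.0 km^2


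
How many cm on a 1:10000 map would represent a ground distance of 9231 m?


map_cm = 9231 * 100 / 10000 = 92.31 cm

92.31 cm


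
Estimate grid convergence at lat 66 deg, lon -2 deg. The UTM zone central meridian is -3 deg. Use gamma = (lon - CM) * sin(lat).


gamma = (-2 - -3) * sin(66) = 1 * 0.913545 = 0.914 degrees

0.914 degrees


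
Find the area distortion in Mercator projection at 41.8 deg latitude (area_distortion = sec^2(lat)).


area_distortion = 1/cos^2(41.8) = 1.799

1.799


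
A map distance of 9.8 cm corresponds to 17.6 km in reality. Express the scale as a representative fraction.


ground = 17.6 km = 1760000 cm; RF denominator = ground / map = 1760000 / 9.8 ≈ 179592; RF = 1:179592

1:179592


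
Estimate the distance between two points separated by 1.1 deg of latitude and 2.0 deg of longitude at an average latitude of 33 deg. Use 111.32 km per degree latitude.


dlat_km = 1.1 * 111.32 = 122.452
dlon_km = 2.0 * 111.32 * cos(33) ≈ 186.722
dist = sqrt(122.452^2 + 186.722^2) ≈ 223.3 km

223.3 km


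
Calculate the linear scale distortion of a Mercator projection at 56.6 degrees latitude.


SF = 1 / cos(56.6) = 1 / 0.550481 = 1.817

1.817


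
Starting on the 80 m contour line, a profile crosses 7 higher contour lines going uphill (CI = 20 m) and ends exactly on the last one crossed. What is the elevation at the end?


elevation = 80 + 7 * 20 = 220 m

220 m


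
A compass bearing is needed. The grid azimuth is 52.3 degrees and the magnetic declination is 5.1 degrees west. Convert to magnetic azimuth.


magnetic azimuth = grid azimuth - declination (east +ve)
mag_az = 52.3 - -5.1 = 57.4 degrees

57.4 degrees


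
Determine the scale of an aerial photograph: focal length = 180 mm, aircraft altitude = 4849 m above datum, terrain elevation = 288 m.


scale = f / (H - h) = 180 mm / 4561 m = 180 / 4561000 = 1:25339

1:25339


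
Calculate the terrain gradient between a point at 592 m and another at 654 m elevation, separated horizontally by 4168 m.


gradient = (654 - 592) / 4168 = 62 / 4168 = 0.0149

0.0149


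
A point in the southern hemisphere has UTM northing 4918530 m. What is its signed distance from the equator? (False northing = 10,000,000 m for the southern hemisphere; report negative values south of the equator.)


For southern: actual = 4918530 - 10000000 = -5081470 m

-5081470 m


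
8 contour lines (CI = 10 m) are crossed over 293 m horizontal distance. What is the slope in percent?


elevation change = 8 * 10 = 80 m
slope = 80 / 293 * 100 = 27.3%

27.3%


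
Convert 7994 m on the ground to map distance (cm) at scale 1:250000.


map_cm = 7994 * 100 / 250000 = 3.1976 cm ≈ 3.2 cm

3.2 cm


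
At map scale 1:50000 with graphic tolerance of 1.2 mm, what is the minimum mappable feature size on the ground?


ground = 1.2 mm * 50000 / 1000 = 60.0 m

60.0 m


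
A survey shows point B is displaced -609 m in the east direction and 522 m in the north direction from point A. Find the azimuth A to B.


az = atan2(-609, 522) = -49.4 deg
adjusted to 0-360: 310.6 degrees

310.6 degrees


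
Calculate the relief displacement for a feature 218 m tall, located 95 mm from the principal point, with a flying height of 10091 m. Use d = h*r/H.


d = h * r / H = 218 * 95 / 10091 = 2.05 mm

2.05 mm


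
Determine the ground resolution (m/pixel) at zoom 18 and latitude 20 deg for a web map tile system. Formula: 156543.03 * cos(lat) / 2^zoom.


res = 156543.03 * cos(20) / 2^18 = 156543.03 * 0.93969262 / 262144 = 0.56 m/pixel

0.56 m/pixel


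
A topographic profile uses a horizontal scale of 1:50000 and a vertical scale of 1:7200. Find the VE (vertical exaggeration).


VE = horizontal_scale / vertical_scale = 50000 / 7200 ≈ 6.9

6.9x


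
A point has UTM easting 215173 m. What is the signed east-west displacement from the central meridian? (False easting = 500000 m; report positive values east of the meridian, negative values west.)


displacement = 215173 - 500000 = -284827 m

-284827 m


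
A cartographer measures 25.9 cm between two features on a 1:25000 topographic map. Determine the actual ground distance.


ground = 25.9 cm * 25000 / 100 = 6475.0 m = 6.475 km

6.475 km


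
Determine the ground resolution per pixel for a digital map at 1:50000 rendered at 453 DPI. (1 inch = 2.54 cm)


pixel_cm = 2.54 / 453 ≈ 0.005607 cm
ground = pixel_cm * 50000 / 100 = 2.54 * 50000 / (453 * 100) = 127000 / 45300 ≈ 2.8 m

2.8 m


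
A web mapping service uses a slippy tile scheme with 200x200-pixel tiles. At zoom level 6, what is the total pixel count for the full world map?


tiles per axis = 2^6 = 64
total tiles = 64^2 = 4096
pixels per axis = 64 * 200 = 12800
total pixels = 12800^2 = 163840000

163840000 pixels


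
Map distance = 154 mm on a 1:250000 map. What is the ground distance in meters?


ground = 154 mm * 250000 / 1000 = 38500.0 m

38500.0 m


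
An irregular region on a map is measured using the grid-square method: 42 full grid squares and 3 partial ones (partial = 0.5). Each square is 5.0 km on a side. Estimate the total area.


effective squares = 42 + 3 * 0.5 = 43.5
area = 43.5 * 25.0 = 1087.5 km^2

1087.5 km^2


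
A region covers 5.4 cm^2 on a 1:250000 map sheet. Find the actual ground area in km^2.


ground_area = 5.4 * (250000/100)^2 = 33750000.0 m^2 = 33.75 km^2

33.75 km^2


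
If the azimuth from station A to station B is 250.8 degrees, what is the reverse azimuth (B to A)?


back azimuth = (250.8 + 180) mod 360 = 70.8 degrees

70.8 degrees


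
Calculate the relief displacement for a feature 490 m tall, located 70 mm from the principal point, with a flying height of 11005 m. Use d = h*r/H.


d = h * r / H = 490 * 70 / 11005 = 3.12 mm

3.12 mm


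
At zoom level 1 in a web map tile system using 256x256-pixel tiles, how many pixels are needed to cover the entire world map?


tiles per axis = 2^1 = 2
total tiles = 2^2 = 4
pixels per axis = 2 * 256 = 512
total pixels = 512^2 = 262144

262144 pixels


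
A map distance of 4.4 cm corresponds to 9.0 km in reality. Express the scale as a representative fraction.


ground = 9.0 km = 900000 cm; RF denominator = ground / map = 900000 / 4.4 ≈ 204545; RF = 1:204545

1:204545


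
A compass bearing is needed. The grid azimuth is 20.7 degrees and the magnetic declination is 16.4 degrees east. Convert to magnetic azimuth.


magnetic azimuth = grid azimuth - declination (east +ve)
mag_az = 20.7 - 16.4 = 4.3 degrees

4.3 degrees


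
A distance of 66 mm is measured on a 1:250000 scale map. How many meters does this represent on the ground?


ground = 66 mm * 250000 / 1000 = 16500.0 m

16500.0 m


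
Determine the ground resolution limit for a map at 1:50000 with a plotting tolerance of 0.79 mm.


ground = 0.79 mm * 50000 / 1000 = 39.5 m

39.5 m


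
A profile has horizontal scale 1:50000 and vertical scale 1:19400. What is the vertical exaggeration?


VE = horizontal_scale / vertical_scale = 50000 / 19400 ≈ 2.6

2.6x


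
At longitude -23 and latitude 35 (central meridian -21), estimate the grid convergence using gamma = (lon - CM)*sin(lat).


gamma = (-23 - -21) * sin(35) = -2 * 0.573576 = -1.147 degrees

-1.147 degrees


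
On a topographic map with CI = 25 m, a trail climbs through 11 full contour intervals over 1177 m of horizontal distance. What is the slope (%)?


elevation change = 11 * 25 = 275 m
slope = 275 / 1177 * 100 = 23.4%

23.4%


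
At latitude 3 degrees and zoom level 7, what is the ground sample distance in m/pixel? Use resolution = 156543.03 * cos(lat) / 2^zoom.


res = 156543.03 * cos(3) / 2^7 = 156543.03 * 0.99862953 / 128 = 1221.32 m/pixel

1221.32 m/pixel


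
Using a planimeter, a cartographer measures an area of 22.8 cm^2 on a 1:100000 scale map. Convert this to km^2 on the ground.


ground_area = 22.8 * (100000/100)^2 = 22800000.0 m^2 = 22.8 km^2

22.8 km^2


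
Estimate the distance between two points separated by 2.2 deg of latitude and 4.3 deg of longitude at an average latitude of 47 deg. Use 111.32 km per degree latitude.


dlat_km = 2.2 * 111.32 = 244.904
dlon_km = 4.3 * 111.32 * cos(47) ≈ 326.456
dist = sqrt(244.904^2 + 326.456^2) ≈ 408.1 km

408.1 km


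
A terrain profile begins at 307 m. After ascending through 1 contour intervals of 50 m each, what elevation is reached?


elevation = 307 + 1 * 50 = 357 m

357 m


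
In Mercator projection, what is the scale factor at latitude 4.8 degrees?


SF = 1 / cos(4.8) = 1 / 0.996493 = 1.004

1.004


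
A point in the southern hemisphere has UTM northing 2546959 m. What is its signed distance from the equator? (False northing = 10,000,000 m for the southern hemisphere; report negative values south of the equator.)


For southern: actual = 2546959 - 10000000 = -7453041 m

-7453041 m


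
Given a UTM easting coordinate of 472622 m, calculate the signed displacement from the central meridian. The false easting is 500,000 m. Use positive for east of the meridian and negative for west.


displacement = 472622 - 500000 = -27378 m

-27378 m


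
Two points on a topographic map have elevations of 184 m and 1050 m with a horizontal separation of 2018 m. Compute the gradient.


gradient = (1050 - 184) / 2018 = 866 / 2018 = 0.4291

0.4291


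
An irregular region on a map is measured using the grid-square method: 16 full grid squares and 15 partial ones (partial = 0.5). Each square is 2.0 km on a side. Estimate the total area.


effective squares = 16 + 15 * 0.5 = 23.5
area = 23.5 * 4.0 = 94.0 km^2

94.0 km^2


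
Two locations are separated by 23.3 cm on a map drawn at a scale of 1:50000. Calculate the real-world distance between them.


ground = 23.3 cm * 50000 / 100 = 11650.0 m = 11.65 km

11.65 km


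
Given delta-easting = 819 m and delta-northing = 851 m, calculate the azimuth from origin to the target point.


az = atan2(819, 851) = 43.9 deg
adjusted to 0-360: 43.9 degrees

43.9 degrees


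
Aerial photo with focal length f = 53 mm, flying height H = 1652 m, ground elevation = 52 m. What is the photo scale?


scale = f / (H - h) = 53 mm / 1600 m = 53 / 1600000 = 1:30189

1:30189


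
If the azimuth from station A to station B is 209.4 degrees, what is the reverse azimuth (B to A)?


back azimuth = (209.4 + 180) mod 360 = 29.4 degrees

29.4 degrees


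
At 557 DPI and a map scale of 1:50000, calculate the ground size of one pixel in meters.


pixel_cm = 2.54 / 557 ≈ 0.00456 cm
ground = pixel_cm * 50000 / 100 = 2.54 * 50000 / (557 * 100) = 127000 / 55700 ≈ 2.28 m

2.28 m


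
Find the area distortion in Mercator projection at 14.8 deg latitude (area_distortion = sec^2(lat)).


area_distortion = 1/cos^2(14.8) = 1.07

1.07


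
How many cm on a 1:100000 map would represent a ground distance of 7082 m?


map_cm = 7082 * 100 / 100000 = 7.082 cm ≈ 7.08 cm

7.08 cm


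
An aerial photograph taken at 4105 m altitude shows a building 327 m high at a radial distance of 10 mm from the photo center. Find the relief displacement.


d = h * r / H = 327 * 10 / 4105 = 0.8 mm

0.8 mm


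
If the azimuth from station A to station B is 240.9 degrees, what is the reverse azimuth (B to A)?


back azimuth = (240.9 + 180) mod 360 = 60.9 degrees

60.9 degrees


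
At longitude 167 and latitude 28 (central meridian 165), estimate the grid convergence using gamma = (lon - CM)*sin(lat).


gamma = (167 - 165) * sin(28) = 2 * 0.469472 = 0.939 degrees

0.939 degrees


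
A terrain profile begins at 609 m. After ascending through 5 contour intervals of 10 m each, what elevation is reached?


elevation = 609 + 5 * 10 = 659 m

659 m


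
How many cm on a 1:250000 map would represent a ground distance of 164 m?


map_cm = 164 * 100 / 250000 = 0.0656 cm ≈ 0.07 cm

0.07 cm


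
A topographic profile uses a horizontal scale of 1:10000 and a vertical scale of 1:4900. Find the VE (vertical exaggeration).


VE = horizontal_scale / vertical_scale = 10000 / 4900 ≈ 2.0

2.0x


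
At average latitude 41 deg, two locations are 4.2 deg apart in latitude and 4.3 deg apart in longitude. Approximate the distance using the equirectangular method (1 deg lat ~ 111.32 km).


dlat_km = 4.2 * 111.32 = 467.544
dlon_km = 4.3 * 111.32 * cos(41) ≈ 361.261
dist = sqrt(467.544^2 + 361.261^2) ≈ 590.9 km

590.9 km


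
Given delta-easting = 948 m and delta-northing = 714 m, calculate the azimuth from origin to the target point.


az = atan2(948, 714) = 53.0 deg
adjusted to 0-360: 53.0 degrees

53.0 degrees


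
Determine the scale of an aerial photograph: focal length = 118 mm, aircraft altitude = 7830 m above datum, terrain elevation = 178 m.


scale = f / (H - h) = 118 mm / 7652 m = 118 / 7652000 = 1:64847

1:64847


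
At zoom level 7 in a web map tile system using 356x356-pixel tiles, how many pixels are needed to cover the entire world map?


tiles per axis = 2^7 = 128
total tiles = 128^2 = 16384
pixels per axis = 128 * 356 = 45568
total pixels = 45568^2 = 2076442624

2076442624 pixels
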